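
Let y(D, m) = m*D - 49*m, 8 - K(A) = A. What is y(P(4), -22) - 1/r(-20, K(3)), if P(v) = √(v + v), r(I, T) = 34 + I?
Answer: 15091/14 - 44*√2 ≈ 1015.7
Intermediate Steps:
K(A) = 8 - A
P(v) = √2*√v (P(v) = √(2*v) = √2*√v)
y(D, m) = -49*m + D*m (y(D, m) = D*m - 49*m = -49*m + D*m)
y(P(4), -22) - 1/r(-20, K(3)) = -22*(-49 + √2*√4) - 1/(34 - 20) = -22*(-49 + √2*2) - 1/14 = -22*(-49 + 2*√2) - 1*1/14 = (1078 - 44*√2) - 1/14 = 15091/14 - 44*√2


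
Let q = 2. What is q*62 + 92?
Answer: 216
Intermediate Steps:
q*62 + 92 = 2*62 + 92 = 124 + 92 = 216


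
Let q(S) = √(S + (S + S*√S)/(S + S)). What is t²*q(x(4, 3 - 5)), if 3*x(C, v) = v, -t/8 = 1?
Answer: 32*√(-6 + 6*I*√6)/3 ≈ 23.701 + 35.276*I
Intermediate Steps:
t = -8 (t = -8*1 = -8)
x(C, v) = v/3
q(S) = √(S + (S + S^(3/2))/(2*S)) (q(S) = √(S + (S + S^(3/2))/((2*S))) = √(S + (S + S^(3/2))*(1/(2*S))) = √(S + (S + S^(3/2))/(2*S)))
t²*q(x(4, 3 - 5)) = (-8)²*(√(2 + 2*√((3 - 5)/3) + 4*((3 - 5)/3))/2) = 64*(√(2 + 2*√((⅓)*(-2)) + 4*((⅓)*(-2)))/2) = 64*(√(2 + 2*√(-⅔) + 4*(-⅔))/2) = 64*(√(2 + 2*(I*√6/3) - 8/3)/2) = 64*(√(2 + 2*I*√6/3 - 8/3)/2) = 64*(√(-⅔ + 2*I*√6/3)/2) = 32*√(-⅔ + 2*I*√6/3)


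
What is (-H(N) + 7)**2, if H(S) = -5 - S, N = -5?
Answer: 49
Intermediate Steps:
(-H(N) + 7)**2 = (-(-5 - 1*(-5)) + 7)**2 = (-(-5 + 5) + 7)**2 = (-1*0 + 7)**2 = (0 + 7)**2 = 7**2 = 49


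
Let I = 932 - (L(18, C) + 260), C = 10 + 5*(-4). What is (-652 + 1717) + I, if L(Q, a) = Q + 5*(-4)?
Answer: 1739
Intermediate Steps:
C = -10 (C = 10 - 20 = -10)
L(Q, a) = -20 + Q (L(Q, a) = Q - 20 = -20 + Q)
I = 674 (I = 932 - ((-20 + 18) + 260) = 932 - (-2 + 260) = 932 - 1*258 = 932 - 258 = 674)
(-652 + 1717) + I = (-652 + 1717) + 674 = 1065 + 674 = 1739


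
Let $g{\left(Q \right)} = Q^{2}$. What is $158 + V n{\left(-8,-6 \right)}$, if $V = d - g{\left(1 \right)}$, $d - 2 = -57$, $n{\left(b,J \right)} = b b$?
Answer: $-3426$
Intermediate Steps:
$n{\left(b,J \right)} = b^{2}$
$d = -55$ ($d = 2 - 57 = -55$)
$V = -56$ ($V = -55 - 1^{2} = -55 - 1 = -56$)
$158 + V n{\left(-8,-6 \right)} = 158 - 56 \left(-8\right)^{2} = 158 - 3584 = -3426$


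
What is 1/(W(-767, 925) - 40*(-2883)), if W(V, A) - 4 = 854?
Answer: 1/116178 ≈ 8.6075e-6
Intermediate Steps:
W(V, A) = 858 (W(V, A) = 4 + 854 = 858)
1/(W(-767, 925) - 40*(-2883)) = 1/(858 - 40*(-2883)) = 1/(858 + 115320) = 1/116178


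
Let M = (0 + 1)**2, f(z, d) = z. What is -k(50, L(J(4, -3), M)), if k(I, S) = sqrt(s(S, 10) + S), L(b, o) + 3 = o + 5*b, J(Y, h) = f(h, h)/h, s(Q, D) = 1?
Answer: -2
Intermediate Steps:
M = 1 (M = 1**2 = 1)
J(Y, h) = 1 (J(Y, h) = h/h = 1)
L(b, o) = -3 + o + 5*b (L(b, o) = -3 + (o + 5*b) = -3 + o + 5*b)
k(I, S) = sqrt(1 + S)
-k(50, L(J(4, -3), M)) = -sqrt(1 + (-3 + 1 + 5*1)) = -sqrt(1 + (-3 + 1 + 5)) = -sqrt(1 + 3) = -sqrt(4) = -1*2 = -2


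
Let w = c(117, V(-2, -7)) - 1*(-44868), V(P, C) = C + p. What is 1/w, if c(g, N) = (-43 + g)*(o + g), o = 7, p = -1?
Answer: 1/54044 ≈ 1.8503e-5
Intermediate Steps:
V(P, C) = -1 + C (V(P, C) = C - 1 = -1 + C)
c(g, N) = (-43 + g)*(7 + g)
w = 54044 (w = (-301 + 117² - 36*117) - 1*(-44868) = (-301 + 13689 - 4212) + 44868 = 9176 + 44868 = 54044)
1/w = 1/54044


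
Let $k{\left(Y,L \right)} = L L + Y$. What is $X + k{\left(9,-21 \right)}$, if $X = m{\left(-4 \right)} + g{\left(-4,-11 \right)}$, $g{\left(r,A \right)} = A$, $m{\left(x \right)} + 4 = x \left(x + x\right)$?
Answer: $467$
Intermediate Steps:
$k{\left(Y,L \right)} = Y + L^{2}$ ($k{\left(Y,L \right)} = L^{2} + Y = Y + L^{2}$)
$m{\left(x \right)} = -4 + 2 x^{2}$ ($m{\left(x \right)} = -4 + x \left(x + x\right) = -4 + x 2 x = -4 + 2 x^{2}$)
$X = 17$ ($X = \left(-4 + 2 \left(-4\right)^{2}\right) - 11 = \left(-4 + 2 \cdot 16\right) - 11 = \left(-4 + 32\right) - 11 = 28 - 11 = 17$)
$X + k{\left(9,-21 \right)} = 17 + \left(9 + \left(-21\right)^{2}\right) = 17 + \left(9 + 441\right) = 17 + 450 = 467$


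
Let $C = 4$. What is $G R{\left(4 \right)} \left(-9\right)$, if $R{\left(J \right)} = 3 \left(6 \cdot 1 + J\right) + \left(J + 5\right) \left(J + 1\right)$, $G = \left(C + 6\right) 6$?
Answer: $-40500$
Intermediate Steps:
$G = 60$ ($G = \left(4 + 6\right) 6 = 10 \cdot 6 = 60$)
$R{\left(J \right)} = 18 + 3 J + \left(1 + J\right) \left(5 + J\right)$ ($R{\left(J \right)} = 3 \left(6 + J\right) + \left(5 + J\right) \left(1 + J\right) = \left(18 + 3 J\right) + \left(1 + J\right) \left(5 + J\right) = 18 + 3 J + \left(1 + J\right) \left(5 + J\right)$)
$G R{\left(4 \right)} \left(-9\right) = 60 \left(23 + 4^{2} + 9 \cdot 4\right) \left(-9\right) = 60 \left(23 + 16 + 36\right) \left(-9\right) = 60 \cdot 75 \left(-9\right) = 4500 \left(-9\right) = -40500$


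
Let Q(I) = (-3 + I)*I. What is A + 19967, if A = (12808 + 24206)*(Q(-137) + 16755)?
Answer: 1330118057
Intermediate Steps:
Q(I) = I*(-3 + I)
A = 1330098090 (A = (12808 + 24206)*(-137*(-3 - 137) + 16755) = 37014*(-137*(-140) + 16755) = 37014*(19180 + 16755) = 37014*35935 = 1330098090)
A + 19967 = 1330098090 + 19967 = 1330118057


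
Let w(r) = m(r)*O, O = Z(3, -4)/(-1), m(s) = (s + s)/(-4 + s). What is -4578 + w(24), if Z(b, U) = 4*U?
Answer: -22698/5 ≈ -4539.6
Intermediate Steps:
m(s) = 2*s/(-4 + s) (m(s) = (2*s)/(-4 + s) = 2*s/(-4 + s))
O = 16 (O = (4*(-4))/(-1) = -16*(-1) = 16)
w(r) = 32*r/(-4 + r) (w(r) = (2*r/(-4 + r))*16 = 32*r/(-4 + r))
-4578 + w(24) = -4578 + 32*24/(-4 + 24) = -4578 + 32*24/20 = -4578 + 32*24*(1/20) = -4578 + 192/5 = -22698/5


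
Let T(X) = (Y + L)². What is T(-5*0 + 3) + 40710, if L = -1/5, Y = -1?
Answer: 1017786/25 ≈ 40711.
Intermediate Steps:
L = -⅕ (L = -1*⅕ = -⅕ ≈ -0.20000)
T(X) = 36/25 (T(X) = (-1 - ⅕)² = (-6/5)² = 36/25)
T(-5*0 + 3) + 40710 = 36/25 + 40710 = 1017786/25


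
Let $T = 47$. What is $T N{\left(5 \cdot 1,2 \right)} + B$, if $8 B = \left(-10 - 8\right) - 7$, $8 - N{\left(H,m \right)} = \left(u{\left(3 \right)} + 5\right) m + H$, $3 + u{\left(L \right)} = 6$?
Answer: $- \frac{4913}{8} \approx -614.13$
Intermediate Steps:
$u{\left(L \right)} = 3$ ($u{\left(L \right)} = -3 + 6 = 3$)
$N{\left(H,m \right)} = 8 - H - 8 m$ ($N{\left(H,m \right)} = 8 - \left(\left(3 + 5\right) m + H\right) = 8 - \left(8 m + H\right) = 8 - \left(H + 8 m\right) = 8 - H - 8 m$)
$B = - \frac{25}{8}$ ($B = \frac{\left(-10 - 8\right) - 7}{8} = \frac{-18 - 7}{8} = \frac{1}{8} \left(-25\right) = - \frac{25}{8} \approx -3.125$)
$T N{\left(5 \cdot 1,2 \right)} + B = 47 \left(8 - 5 \cdot 1 - 16\right) - \frac{25}{8} = 47 \left(8 - 5 - 16\right) - \frac{25}{8} = 47 \left(-13\right) - \frac{25}{8} = -611 - \frac{25}{8} = - \frac{4913}{8}$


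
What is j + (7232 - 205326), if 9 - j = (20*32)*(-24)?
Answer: -182725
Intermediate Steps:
j = 15369 (j = 9 - 20*32*(-24) = 9 - 640*(-24) = 9 - 1*(-15360) = 9 + 15360 = 15369)
j + (7232 - 205326) = 15369 + (7232 - 205326) = 15369 - 198094 = -182725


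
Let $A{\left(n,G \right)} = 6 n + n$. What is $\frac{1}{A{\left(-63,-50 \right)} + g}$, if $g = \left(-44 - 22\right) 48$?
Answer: $- \frac{1}{3609} \approx -0.00027709$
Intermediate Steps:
$A{\left(n,G \right)} = 7 n$
$g = -3168$ ($g = \left(-66\right) 48 = -3168$)
$\frac{1}{A{\left(-63,-50 \right)} + g} = \frac{1}{7 \left(-63\right) - 3168} = \frac{1}{-441 - 3168} = \frac{1}{-3609} = - \frac{1}{3609}$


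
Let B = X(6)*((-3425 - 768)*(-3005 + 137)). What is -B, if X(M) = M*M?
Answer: -432918864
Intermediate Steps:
X(M) = M**2
B = 432918864 (B = 6**2*((-3425 - 768)*(-3005 + 137)) = 36*(-4193*(-2868)) = 36*12025524 = 432918864)
-B = -1*432918864 = -432918864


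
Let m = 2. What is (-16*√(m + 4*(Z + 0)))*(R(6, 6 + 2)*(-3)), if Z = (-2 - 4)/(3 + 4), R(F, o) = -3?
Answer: -144*I*√70/7 ≈ -172.11*I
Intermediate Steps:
Z = -6/7 ≈ -0.85714
(-16*√(m + 4*(Z + 0)))*(R(6, 6 + 2)*(-3)) = (-16*√(2 + 4*(-6/7 + 0)))*(-3*(-3)) = -16*√(2 + 4*(-6/7))*9 = -16*√(2 - 24/7)*9 = -16*I*√70/7*9 = -144*I*√70/7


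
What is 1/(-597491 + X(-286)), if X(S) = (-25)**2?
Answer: -1/596866 ≈ -1.6754e-6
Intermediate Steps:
X(S) = 625
1/(-597491 + X(-286)) = 1/(-597491 + 625) = 1/(-596866) = -1/596866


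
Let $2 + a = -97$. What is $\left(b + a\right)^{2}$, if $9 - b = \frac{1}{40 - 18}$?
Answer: $\frac{3924361}{484} \approx 8108.2$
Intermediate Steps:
$a = -99$ ($a = -2 - 97 = -99$)
$b = \frac{197}{22}$ ($b = 9 - \frac{1}{40 - 18} = 9 - \frac{1}{22} = \frac{197}{22} \approx 8.9545$)
$\left(b + a\right)^{2} = \left(\frac{197}{22} - 99\right)^{2} = \left(- \frac{1981}{22}\right)^{2} = \frac{3924361}{484}$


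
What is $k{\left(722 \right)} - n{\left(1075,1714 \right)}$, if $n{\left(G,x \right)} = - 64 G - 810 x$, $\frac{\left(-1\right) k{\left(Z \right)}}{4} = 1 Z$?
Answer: $1454252$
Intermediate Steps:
$k{\left(Z \right)} = - 4 Z$ ($k{\left(Z \right)} = - 4 \cdot 1 Z = - 4 Z$)
$n{\left(G,x \right)} = - 810 x - 64 G$
$k{\left(722 \right)} - n{\left(1075,1714 \right)} = \left(-4\right) 722 - \left(\left(-810\right) 1714 - 68800\right) = -2888 - \left(-1388340 - 68800\right) = -2888 - -1457140 = -2888 + 1457140 = 1454252$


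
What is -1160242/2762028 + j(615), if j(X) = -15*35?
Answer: -725612471/1381014 ≈ -525.42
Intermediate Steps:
j(X) = -525
-1160242/2762028 + j(615) = -1160242/2762028 - 525 = -1160242*1/2762028 - 525 = -580121/1381014 - 525 = -725612471/1381014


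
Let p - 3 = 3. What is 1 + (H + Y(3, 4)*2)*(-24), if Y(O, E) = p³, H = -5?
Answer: -10247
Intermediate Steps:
p = 6 (p = 3 + 3 = 6)
Y(O, E) = 216 (Y(O, E) = 6³ = 216)
1 + (H + Y(3, 4)*2)*(-24) = 1 + (-5 + 216*2)*(-24) = 1 + (-5 + 432)*(-24) = 1 + 427*(-24) = 1 - 10248 = -10247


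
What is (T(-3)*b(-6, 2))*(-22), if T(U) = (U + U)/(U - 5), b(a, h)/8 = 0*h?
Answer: 0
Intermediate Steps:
b(a, h) = 0 (b(a, h) = 8*(0*h) = 8*0 = 0)
T(U) = 2*U/(-5 + U) (T(U) = (2*U)/(-5 + U) = 2*U/(-5 + U))
(T(-3)*b(-6, 2))*(-22) = ((2*(-3)/(-5 - 3))*0)*(-22) = ((2*(-3)/(-8))*0)*(-22) = ((2*(-3)*(-⅛))*0)*(-22) = ((¾)*0)*(-22) = 0*(-22) = 0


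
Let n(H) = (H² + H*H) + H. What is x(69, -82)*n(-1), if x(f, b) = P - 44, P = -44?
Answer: -88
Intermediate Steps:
n(H) = H + 2*H² (n(H) = (H² + H²) + H = 2*H² + H = H + 2*H²)
x(f, b) = -88 (x(f, b) = -44 - 44 = -88)
x(69, -82)*n(-1) = -(-88)*(1 + 2*(-1)) = -(-88)*(1 - 2) = -(-88)*(-1) = -88*1 = -88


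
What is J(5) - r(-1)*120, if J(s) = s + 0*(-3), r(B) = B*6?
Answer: 725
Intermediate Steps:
r(B) = 6*B
J(s) = s (J(s) = s + 0 = s)
J(5) - r(-1)*120 = 5 - 6*(-1)*120 = 5 - 1*(-6)*120 = 5 + 6*120 = 5 + 720 = 725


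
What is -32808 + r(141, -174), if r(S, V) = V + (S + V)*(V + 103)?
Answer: -30639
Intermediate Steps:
r(S, V) = V + (103 + V)*(S + V) (r(S, V) = V + (S + V)*(103 + V) = V + (103 + V)*(S + V))
-32808 + r(141, -174) = -32808 + ((-174)**2 + 103*141 + 104*(-174) + 141*(-174)) = -32808 + (30276 + 14523 - 18096 - 24534) = -32808 + 2169 = -30639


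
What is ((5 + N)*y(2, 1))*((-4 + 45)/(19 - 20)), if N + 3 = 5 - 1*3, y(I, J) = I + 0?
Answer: -328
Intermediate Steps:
y(I, J) = I
N = -1 (N = -3 + (5 - 1*3) = -3 + (5 - 3) = -3 + 2 = -1)
((5 + N)*y(2, 1))*((-4 + 45)/(19 - 20)) = ((5 - 1)*2)*((-4 + 45)/(19 - 20)) = (4*2)*(41/(-1)) = 8*(41*(-1)) = 8*(-41) = -328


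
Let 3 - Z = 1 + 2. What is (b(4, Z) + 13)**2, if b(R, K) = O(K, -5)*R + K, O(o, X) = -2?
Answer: 25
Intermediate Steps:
Z = 0 (Z = 3 - (1 + 2) = 3 - 1*3 = 3 - 3 = 0)
b(R, K) = K - 2*R (b(R, K) = -2*R + K = K - 2*R)
(b(4, Z) + 13)**2 = ((0 - 2*4) + 13)**2 = ((0 - 8) + 13)**2 = (-8 + 13)**2 = 5**2 = 25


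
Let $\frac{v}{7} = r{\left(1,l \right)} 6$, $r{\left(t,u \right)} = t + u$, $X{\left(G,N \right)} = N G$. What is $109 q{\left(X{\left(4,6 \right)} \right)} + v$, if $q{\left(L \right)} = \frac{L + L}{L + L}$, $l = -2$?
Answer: $67$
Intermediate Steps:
$X{\left(G,N \right)} = G N$
$q{\left(L \right)} = 1$ ($q{\left(L \right)} = \frac{2 L}{2 L} = 2 L \frac{1}{2 L} = 1$)
$v = -42$ ($v = 7 \left(1 - 2\right) 6 = 7 \left(\left(-1\right) 6\right) = 7 \left(-6\right) = -42$)
$109 q{\left(X{\left(4,6 \right)} \right)} + v = 109 \cdot 1 - 42 = 109 - 42 = 67$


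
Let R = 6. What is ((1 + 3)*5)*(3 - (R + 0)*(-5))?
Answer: 660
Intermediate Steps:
((1 + 3)*5)*(3 - (R + 0)*(-5)) = ((1 + 3)*5)*(3 - (6 + 0)*(-5)) = (4*5)*(3 - 6*(-5)) = 20*(3 - 1*(-30)) = 20*(3 + 30) = 20*33 = 660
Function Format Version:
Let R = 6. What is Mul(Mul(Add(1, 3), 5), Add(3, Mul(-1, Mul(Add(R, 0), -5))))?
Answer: 660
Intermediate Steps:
Mul(Mul(Add(1, 3), 5), Add(3, Mul(-1, Mul(Add(R, 0), -5)))) = Mul(Mul(Add(1, 3), 5), Add(3, Mul(-1, Mul(Add(6, 0), -5)))) = Mul(Mul(4, 5), Add(3, Mul(-1, Mul(6, -5)))) = Mul(20, Add(3, Mul(-1, -30))) = Mul(20, Add(3, 30)) = Mul(20, 33) = 660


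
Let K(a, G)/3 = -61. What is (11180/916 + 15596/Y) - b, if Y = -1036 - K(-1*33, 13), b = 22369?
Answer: -4370680702/195337 ≈ -22375.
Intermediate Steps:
K(a, G) = -183 (K(a, G) = 3*(-61) = -183)
Y = -853 (Y = -1036 - 1*(-183) = -1036 + 183 = -853)
(11180/916 + 15596/Y) - b = (11180/916 + 15596/(-853)) - 1*22369 = (11180*(1/916) + 15596*(-1/853)) - 22369 = (2795/229 - 15596/853) - 22369 = -1187349/195337 - 22369 = -4370680702/195337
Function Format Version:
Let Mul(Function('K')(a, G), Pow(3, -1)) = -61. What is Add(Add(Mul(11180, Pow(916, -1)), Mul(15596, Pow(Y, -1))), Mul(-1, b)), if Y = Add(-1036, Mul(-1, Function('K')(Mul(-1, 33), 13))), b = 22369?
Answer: Rational(-4370680702, 195337) ≈ -22375.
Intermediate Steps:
Function('K')(a, G) = -183 (Function('K')(a, G) = Mul(3, -61) = -183)
Y = -853 (Y = Add(-1036, Mul(-1, -183)) = Add(-1036, 183) = -853)
Add(Add(Mul(11180, Pow(916, -1)), Mul(15596, Pow(Y, -1))), Mul(-1, b)) = Add(Add(Mul(11180, Pow(916, -1)), Mul(15596, Pow(-853, -1))), Mul(-1, 22369)) = Add(Add(Mul(11180, Rational(1, 916)), Mul(15596, Rational(-1, 853))), -22369) = Add(Add(Rational(2795, 229), Rational(-15596, 853)), -22369) = Add(Rational(-1187349, 195337), -22369) = Rational(-4370680702, 195337)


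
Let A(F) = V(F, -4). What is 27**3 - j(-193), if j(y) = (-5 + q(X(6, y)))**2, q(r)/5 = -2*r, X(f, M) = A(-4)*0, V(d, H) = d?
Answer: 19658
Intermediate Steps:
A(F) = F
X(f, M) = 0 (X(f, M) = -4*0 = 0)
q(r) = -10*r (q(r) = 5*(-2*r) = -10*r)
j(y) = 25 (j(y) = (-5 - 10*0)**2 = (-5 + 0)**2 = (-5)**2 = 25)
27**3 - j(-193) = 27**3 - 1*25 = 19683 - 25 = 19658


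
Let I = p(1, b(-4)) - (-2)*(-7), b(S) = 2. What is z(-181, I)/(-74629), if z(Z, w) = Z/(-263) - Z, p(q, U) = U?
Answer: -47784/19627427 ≈ -0.0024346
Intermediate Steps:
I = -12 (I = 2 - (-2)*(-7) = 2 - 2*7 = 2 - 14 = -12)
z(Z, w) = -264*Z/263 (z(Z, w) = Z*(-1/263) - Z = -Z/263 - Z = -264*Z/263)
z(-181, I)/(-74629) = -264/263*(-181)/(-74629) = (47784/263)*(-1/74629) = -47784/19627427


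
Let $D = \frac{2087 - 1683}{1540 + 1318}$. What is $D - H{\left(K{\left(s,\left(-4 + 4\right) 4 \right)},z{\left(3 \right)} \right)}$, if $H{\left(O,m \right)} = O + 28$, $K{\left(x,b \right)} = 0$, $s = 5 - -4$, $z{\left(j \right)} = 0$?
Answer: $- \frac{39810}{1429} \approx -27.859$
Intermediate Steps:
$s = 9$ ($s = 5 + 4 = 9$)
$H{\left(O,m \right)} = 28 + O$
$D = \frac{202}{1429}$ ($D = \frac{404}{2858} = 404 \cdot \frac{1}{2858} = \frac{202}{1429} \approx 0.14136$)
$D - H{\left(K{\left(s,\left(-4 + 4\right) 4 \right)},z{\left(3 \right)} \right)} = \frac{202}{1429} - \left(28 + 0\right) = \frac{202}{1429} - 28 = - \frac{39810}{1429}$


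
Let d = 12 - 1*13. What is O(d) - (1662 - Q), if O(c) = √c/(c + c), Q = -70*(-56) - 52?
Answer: 2206 - I/2 ≈ 2206.0 - 0.5*I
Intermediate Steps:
Q = 3868 (Q = 3920 - 52 = 3868)
d = -1 (d = 12 - 13 = -1)
O(c) = 1/(2*√c) (O(c) = √c/((2*c)) = (1/(2*c))*√c = 1/(2*√c))
O(d) - (1662 - Q) = 1/(2*√(-1)) - (1662 - 1*3868) = (-I)/2 - (1662 - 3868) = -I/2 - 1*(-2206) = -I/2 + 2206 = 2206 - I/2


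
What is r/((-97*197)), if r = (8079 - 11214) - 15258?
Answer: 18393/19109 ≈ 0.96253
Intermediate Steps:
r = -18393 (r = -3135 - 15258 = -18393)
r/((-97*197)) = -18393/((-97*197)) = -18393/(-19109) = -18393*(-1/19109) = 18393/19109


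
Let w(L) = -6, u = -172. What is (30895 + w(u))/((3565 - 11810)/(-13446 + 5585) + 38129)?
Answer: 242818429/299740314 ≈ 0.81010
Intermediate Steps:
(30895 + w(u))/((3565 - 11810)/(-13446 + 5585) + 38129) = (30895 - 6)/((3565 - 11810)/(-13446 + 5585) + 38129) = 30889/(-8245/(-7861) + 38129) = 30889/(-8245*(-1/7861) + 38129) = 30889/(8245/7861 + 38129) = 30889/(299740314/7861) = 30889*(7861/299740314) = 242818429/299740314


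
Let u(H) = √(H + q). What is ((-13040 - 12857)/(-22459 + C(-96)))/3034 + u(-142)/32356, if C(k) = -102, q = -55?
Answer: 25897/68450074 + I*√197/32356 ≈ 0.00037833 + 0.00043379*I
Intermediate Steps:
u(H) = √(-55 + H) (u(H) = √(H - 55) = √(-55 + H))
((-13040 - 12857)/(-22459 + C(-96)))/3034 + u(-142)/32356 = ((-13040 - 12857)/(-22459 - 102))/3034 + √(-55 - 142)/32356 = -25897/(-22561)*(1/3034) + √(-197)*(1/32356) = -25897*(-1/22561)*(1/3034) + (I*√197)*(1/32356) = (25897/22561)*(1/3034) + I*√197/32356 = 25897/68450074 + I*√197/32356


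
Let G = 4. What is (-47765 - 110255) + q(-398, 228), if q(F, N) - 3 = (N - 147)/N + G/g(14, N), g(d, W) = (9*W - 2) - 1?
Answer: -24606983681/155724 ≈ -1.5802e+5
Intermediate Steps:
g(d, W) = -3 + 9*W (g(d, W) = (-2 + 9*W) - 1 = -3 + 9*W)
q(F, N) = 3 + 4/(-3 + 9*N) + (-147 + N)/N (q(F, N) = 3 + ((N - 147)/N + 4/(-3 + 9*N)) = 3 + ((-147 + N)/N + 4/(-3 + 9*N)) = 3 + (4/(-3 + 9*N) + (-147 + N)/N) = 3 + 4/(-3 + 9*N) + (-147 + N)/N)
(-47765 - 110255) + q(-398, 228) = (-47765 - 110255) + (⅓)*(441 - 1331*228 + 36*228²)/(228*(-1 + 3*228)) = -158020 + (⅓)*(1/228)*(441 - 303468 + 36*51984)/(-1 + 684) = -158020 + (⅓)*(1/228)*(441 - 303468 + 1871424)/683 = -158020 + (⅓)*(1/228)*(1/683)*1568397 = -158020 + 522799/155724 = -24606983681/155724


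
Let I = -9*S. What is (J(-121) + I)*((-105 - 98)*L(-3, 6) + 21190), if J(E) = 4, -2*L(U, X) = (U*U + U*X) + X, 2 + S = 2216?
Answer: -416080931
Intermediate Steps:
S = 2214 (S = -2 + 2216 = 2214)
L(U, X) = -X/2 - U²/2 - U*X/2 (L(U, X) = -((U*U + U*X) + X)/2 = -((U² + U*X) + X)/2 = -(X + U² + U*X)/2 = -X/2 - U²/2 - U*X/2)
I = -19926 (I = -9*2214 = -19926)
(J(-121) + I)*((-105 - 98)*L(-3, 6) + 21190) = (4 - 19926)*((-105 - 98)*(-½*6 - ½*(-3)² - ½*(-3)*6) + 21190) = -19922*(-203*(-3 - ½*9 + 9) + 21190) = -19922*(-203*(-3 - 9/2 + 9) + 21190) = -19922*(-203*3/2 + 21190) = -19922*(-609/2 + 21190) = -19922*41771/2 = -416080931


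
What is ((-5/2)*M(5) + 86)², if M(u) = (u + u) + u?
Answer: 9409/4 ≈ 2352.3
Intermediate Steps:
M(u) = 3*u (M(u) = 2*u + u = 3*u)
((-5/2)*M(5) + 86)² = ((-5/2)*(3*5) + 86)² = (-5*½*15 + 86)² = (-5/2*15 + 86)² = (-75/2 + 86)² = (97/2)² = 9409/4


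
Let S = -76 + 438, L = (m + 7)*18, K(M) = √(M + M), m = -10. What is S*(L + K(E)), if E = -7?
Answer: -19548 + 362*I*√14 ≈ -19548.0 + 1354.5*I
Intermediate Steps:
K(M) = √2*√M (K(M) = √(2*M) = √2*√M)
L = -54 (L = (-10 + 7)*18 = -3*18 = -54)
S = 362
S*(L + K(E)) = 362*(-54 + √2*√(-7)) = 362*(-54 + √2*(I*√7)) = 362*(-54 + I*√14) = -19548 + 362*I*√14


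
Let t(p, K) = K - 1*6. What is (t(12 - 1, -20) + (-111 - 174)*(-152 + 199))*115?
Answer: -1543415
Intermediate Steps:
t(p, K) = -6 + K (t(p, K) = K - 6 = -6 + K)
(t(12 - 1, -20) + (-111 - 174)*(-152 + 199))*115 = ((-6 - 20) + (-111 - 174)*(-152 + 199))*115 = (-26 - 285*47)*115 = (-26 - 13395)*115 = -13421*115 = -1543415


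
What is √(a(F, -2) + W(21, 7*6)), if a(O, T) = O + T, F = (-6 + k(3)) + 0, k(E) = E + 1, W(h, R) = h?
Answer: √17 ≈ 4.1231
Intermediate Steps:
k(E) = 1 + E
F = -2 (F = (-6 + (1 + 3)) + 0 = (-6 + 4) + 0 = -2 + 0 = -2)
√(a(F, -2) + W(21, 7*6)) = √((-2 - 2) + 21) = √(-4 + 21) = √17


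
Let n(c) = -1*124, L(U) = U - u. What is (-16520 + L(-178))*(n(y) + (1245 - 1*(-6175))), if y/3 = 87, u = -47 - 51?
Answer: -121113600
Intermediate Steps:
u = -98
y = 261 (y = 3*87 = 261)
L(U) = 98 + U (L(U) = U - 1*(-98) = U + 98 = 98 + U)
n(c) = -124
(-16520 + L(-178))*(n(y) + (1245 - 1*(-6175))) = (-16520 + (98 - 178))*(-124 + (1245 - 1*(-6175))) = (-16520 - 80)*(-124 + (1245 + 6175)) = -16600*(-124 + 7420) = -16600*7296 = -121113600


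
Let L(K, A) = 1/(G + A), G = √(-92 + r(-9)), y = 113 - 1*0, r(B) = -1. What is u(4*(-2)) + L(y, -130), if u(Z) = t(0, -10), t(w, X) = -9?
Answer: -153067/16993 - I*√93/16993 ≈ -9.0076 - 0.00056751*I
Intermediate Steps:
u(Z) = -9
y = 113 (y = 113 + 0 = 113)
G = I*√93 (G = √(-92 - 1) = √(-93) = I*√93 ≈ 9.6436*I)
L(K, A) = 1/(A + I*√93) (L(K, A) = 1/(I*√93 + A) = 1/(A + I*√93))
u(4*(-2)) + L(y, -130) = -9 + 1/(-130 + I*√93)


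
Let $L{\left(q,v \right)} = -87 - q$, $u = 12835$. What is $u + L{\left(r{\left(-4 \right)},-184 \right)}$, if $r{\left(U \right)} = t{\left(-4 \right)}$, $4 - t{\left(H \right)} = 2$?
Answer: $12746$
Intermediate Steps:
$t{\left(H \right)} = 2$ ($t{\left(H \right)} = 4 - 2 = 2$)
$r{\left(U \right)} = 2$
$u + L{\left(r{\left(-4 \right)},-184 \right)} = 12835 - 89 = 12746$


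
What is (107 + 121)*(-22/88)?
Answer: -57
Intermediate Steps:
(107 + 121)*(-22/88) = 228*(-22*1/88) = 228*(-¼) = -57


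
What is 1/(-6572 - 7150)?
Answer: -1/13722 ≈ -7.2876e-5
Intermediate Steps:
1/(-6572 - 7150) = 1/(-13722) = -1/13722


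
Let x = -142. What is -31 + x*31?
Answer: -4433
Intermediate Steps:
-31 + x*31 = -31 - 142*31 = -31 - 4402 = -4433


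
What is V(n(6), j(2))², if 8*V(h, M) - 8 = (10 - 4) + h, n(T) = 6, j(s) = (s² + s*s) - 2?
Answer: 25/4 ≈ 6.2500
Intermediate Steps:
j(s) = -2 + 2*s² (j(s) = (s² + s²) - 2 = 2*s² - 2 = -2 + 2*s²)
V(h, M) = 7/4 + h/8 (V(h, M) = 1 + ((10 - 4) + h)/8 = 1 + (6 + h)/8 = 1 + (¾ + h/8) = 7/4 + h/8)
V(n(6), j(2))² = (7/4 + (⅛)*6)² = (7/4 + ¾)² = (5/2)² = 25/4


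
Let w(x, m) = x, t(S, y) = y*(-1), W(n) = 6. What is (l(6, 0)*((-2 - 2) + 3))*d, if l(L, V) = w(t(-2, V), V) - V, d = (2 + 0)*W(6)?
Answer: 0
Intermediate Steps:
t(S, y) = -y
d = 12 (d = (2 + 0)*6 = 2*6 = 12)
l(L, V) = -2*V (l(L, V) = -V - V = -2*V)
(l(6, 0)*((-2 - 2) + 3))*d = ((-2*0)*((-2 - 2) + 3))*12 = (0*(-4 + 3))*12 = (0*(-1))*12 = 0*12 = 0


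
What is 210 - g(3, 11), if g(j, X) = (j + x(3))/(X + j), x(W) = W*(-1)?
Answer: 210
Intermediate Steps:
x(W) = -W
g(j, X) = (-3 + j)/(X + j) (g(j, X) = (j - 1*3)/(X + j) = (j - 3)/(X + j) = (-3 + j)/(X + j))
210 - g(3, 11) = 210 - (-3 + 3)/(11 + 3) = 210 - 0/14 = 210 - 1*0 = 210 + 0 = 210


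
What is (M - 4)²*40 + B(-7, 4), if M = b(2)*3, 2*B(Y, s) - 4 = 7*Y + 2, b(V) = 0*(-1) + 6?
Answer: 15637/2 ≈ 7818.5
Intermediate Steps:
b(V) = 6 (b(V) = 0 + 6 = 6)
B(Y, s) = 3 + 7*Y/2 (B(Y, s) = 2 + (7*Y + 2)/2 = 2 + (2 + 7*Y)/2 = 2 + (1 + 7*Y/2) = 3 + 7*Y/2)
M = 18 (M = 6*3 = 18)
(M - 4)²*40 + B(-7, 4) = (18 - 4)²*40 + (3 + (7/2)*(-7)) = 14²*40 + (3 - 49/2) = 196*40 - 43/2 = 7840 - 43/2 = 15637/2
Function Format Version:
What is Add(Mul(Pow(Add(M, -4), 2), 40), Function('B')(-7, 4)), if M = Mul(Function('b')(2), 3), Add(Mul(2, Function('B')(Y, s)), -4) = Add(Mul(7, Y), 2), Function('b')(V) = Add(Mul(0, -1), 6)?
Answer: Rational(15637, 2) ≈ 7818.5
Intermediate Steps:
Function('b')(V) = 6 (Function('b')(V) = Add(0, 6) = 6)
Function('B')(Y, s) = Add(3, Mul(Rational(7, 2), Y)) (Function('B')(Y, s) = Add(2, Mul(Rational(1, 2), Add(Mul(7, Y), 2))) = Add(2, Mul(Rational(1, 2), Add(2, Mul(7, Y)))) = Add(2, Add(1, Mul(Rational(7, 2), Y))) = Add(3, Mul(Rational(7, 2), Y)))
M = 18 (M = Mul(6, 3) = 18)
Add(Mul(Pow(Add(M, -4), 2), 40), Function('B')(-7, 4)) = Add(Mul(Pow(Add(18, -4), 2), 40), Add(3, Mul(Rational(7, 2), -7))) = Add(Mul(Pow(14, 2), 40), Add(3, Rational(-49, 2))) = Add(Mul(196, 40), Rational(-43, 2)) = Add(7840, Rational(-43, 2)) = Rational(15637, 2)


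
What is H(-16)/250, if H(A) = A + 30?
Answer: 7/125 ≈ 0.056000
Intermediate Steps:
H(A) = 30 + A
H(-16)/250 = (30 - 16)/250 = 14*(1/250) = 7/125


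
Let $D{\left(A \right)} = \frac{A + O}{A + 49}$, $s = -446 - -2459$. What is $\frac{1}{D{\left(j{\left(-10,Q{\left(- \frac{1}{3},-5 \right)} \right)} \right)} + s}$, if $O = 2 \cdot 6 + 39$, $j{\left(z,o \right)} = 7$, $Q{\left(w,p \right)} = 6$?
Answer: $\frac{28}{56393} \approx 0.00049652$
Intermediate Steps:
$s = 2013$ ($s = -446 + 2459 = 2013$)
$O = 51$ ($O = 12 + 39 = 51$)
$D{\left(A \right)} = \frac{51 + A}{49 + A}$ ($D{\left(A \right)} = \frac{A + 51}{A + 49} = \frac{51 + A}{49 + A}$)
$\frac{1}{D{\left(j{\left(-10,Q{\left(- \frac{1}{3},-5 \right)} \right)} \right)} + s} = \frac{1}{\frac{51 + 7}{49 + 7} + 2013} = \frac{1}{\frac{1}{56} \cdot 58 + 2013} = \frac{1}{\frac{29}{28} + 2013} = \frac{1}{\frac{56393}{28}} = \frac{28}{56393}$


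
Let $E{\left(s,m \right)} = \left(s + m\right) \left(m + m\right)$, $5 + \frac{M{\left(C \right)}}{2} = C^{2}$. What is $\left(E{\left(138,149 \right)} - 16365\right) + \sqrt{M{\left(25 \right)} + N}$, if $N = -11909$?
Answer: $69161 + i \sqrt{10669} \approx 69161.0 + 103.29 i$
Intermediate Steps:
$M{\left(C \right)} = -10 + 2 C^{2}$
$E{\left(s,m \right)} = 2 m \left(m + s\right)$ ($E{\left(s,m \right)} = \left(m + s\right) 2 m = 2 m \left(m + s\right)$)
$\left(E{\left(138,149 \right)} - 16365\right) + \sqrt{M{\left(25 \right)} + N} = \left(2 \cdot 149 \left(149 + 138\right) - 16365\right) + \sqrt{\left(-10 + 2 \cdot 25^{2}\right) - 11909} = \left(2 \cdot 149 \cdot 287 - 16365\right) + \sqrt{\left(-10 + 2 \cdot 625\right) - 11909} = \left(85526 - 16365\right) + \sqrt{\left(-10 + 1250\right) - 11909} = 69161 + \sqrt{1240 - 11909} = 69161 + \sqrt{-10669} = 69161 + i \sqrt{10669}$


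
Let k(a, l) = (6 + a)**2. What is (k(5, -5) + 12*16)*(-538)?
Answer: -168394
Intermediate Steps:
(k(5, -5) + 12*16)*(-538) = ((6 + 5)**2 + 12*16)*(-538) = (11**2 + 192)*(-538) = (121 + 192)*(-538) = 313*(-538) = -168394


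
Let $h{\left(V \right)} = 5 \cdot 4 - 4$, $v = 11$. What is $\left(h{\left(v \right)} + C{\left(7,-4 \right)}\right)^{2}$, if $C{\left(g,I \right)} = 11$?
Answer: $729$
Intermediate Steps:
$h{\left(V \right)} = 16$ ($h{\left(V \right)} = 20 - 4 = 16$)
$\left(h{\left(v \right)} + C{\left(7,-4 \right)}\right)^{2} = \left(16 + 11\right)^{2} = 27^{2} = 729$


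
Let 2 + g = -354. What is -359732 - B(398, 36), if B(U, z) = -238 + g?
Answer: -359138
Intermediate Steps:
g = -356 (g = -2 - 354 = -356)
B(U, z) = -594 (B(U, z) = -238 - 356 = -594)
-359732 - B(398, 36) = -359732 - 1*(-594) = -359732 + 594 = -359138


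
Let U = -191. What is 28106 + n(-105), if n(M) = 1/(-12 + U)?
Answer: 5705517/203 ≈ 28106.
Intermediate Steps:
n(M) = -1/203 (n(M) = 1/(-12 - 191) = 1/(-203) = -1/203)
28106 + n(-105) = 28106 - 1/203 = 5705517/203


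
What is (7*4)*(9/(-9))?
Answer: -28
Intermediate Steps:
(7*4)*(9/(-9)) = 28*(9*(-⅑)) = 28*(-1) = -28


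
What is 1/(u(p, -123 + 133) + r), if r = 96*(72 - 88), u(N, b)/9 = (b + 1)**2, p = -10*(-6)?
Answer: -1/447 ≈ -0.0022371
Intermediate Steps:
p = 60
u(N, b) = 9*(1 + b)**2 (u(N, b) = 9*(b + 1)**2 = 9*(1 + b)**2)
r = -1536 (r = 96*(-16) = -1536)
1/(u(p, -123 + 133) + r) = 1/(9*(1 + (-123 + 133))**2 - 1536) = 1/(9*(1 + 10)**2 - 1536) = 1/(9*11**2 - 1536) = 1/(9*121 - 1536) = 1/(1089 - 1536) = 1/(-447) = -1/447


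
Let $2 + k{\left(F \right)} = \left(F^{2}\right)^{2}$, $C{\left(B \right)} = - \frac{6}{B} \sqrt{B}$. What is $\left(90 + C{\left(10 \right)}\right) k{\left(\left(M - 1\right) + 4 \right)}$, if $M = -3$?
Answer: $-180 + \frac{6 \sqrt{10}}{5} \approx -176.21$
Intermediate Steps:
$C{\left(B \right)} = - \frac{6}{\sqrt{B}}$
$k{\left(F \right)} = -2 + F^{4}$ ($k{\left(F \right)} = -2 + \left(F^{2}\right)^{2} = -2 + F^{4}$)
$\left(90 + C{\left(10 \right)}\right) k{\left(\left(M - 1\right) + 4 \right)} = \left(90 - \frac{6}{\sqrt{10}}\right) \left(-2 + \left(\left(-3 - 1\right) + 4\right)^{4}\right) = \left(90 - 6 \frac{\sqrt{10}}{10}\right) \left(-2 + \left(-4 + 4\right)^{4}\right) = \left(90 - \frac{3 \sqrt{10}}{5}\right) \left(-2 + 0^{4}\right) = \left(90 - \frac{3 \sqrt{10}}{5}\right) \left(-2 + 0\right) = \left(90 - \frac{3 \sqrt{10}}{5}\right) \left(-2\right) = -180 + \frac{6 \sqrt{10}}{5}$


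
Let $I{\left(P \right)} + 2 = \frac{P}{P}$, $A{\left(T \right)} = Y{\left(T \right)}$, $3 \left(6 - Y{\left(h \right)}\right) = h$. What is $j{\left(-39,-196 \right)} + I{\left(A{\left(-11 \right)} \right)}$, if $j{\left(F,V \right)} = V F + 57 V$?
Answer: $-3529$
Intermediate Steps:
$Y{\left(h \right)} = 6 - \frac{h}{3}$
$j{\left(F,V \right)} = 57 V + F V$ ($j{\left(F,V \right)} = F V + 57 V = 57 V + F V$)
$A{\left(T \right)} = 6 - \frac{T}{3}$
$I{\left(P \right)} = -1$ ($I{\left(P \right)} = -2 + \frac{P}{P} = -2 + 1 = -1$)
$j{\left(-39,-196 \right)} + I{\left(A{\left(-11 \right)} \right)} = - 196 \left(57 - 39\right) - 1 = \left(-196\right) 18 - 1 = -3528 - 1 = -3529$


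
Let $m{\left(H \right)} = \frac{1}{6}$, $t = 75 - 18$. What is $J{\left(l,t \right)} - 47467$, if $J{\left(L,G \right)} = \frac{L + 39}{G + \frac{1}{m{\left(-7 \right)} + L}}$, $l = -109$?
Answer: $- \frac{353306023}{7443} \approx -47468.0$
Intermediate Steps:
$t = 57$
$m{\left(H \right)} = \frac{1}{6}$
$J{\left(L,G \right)} = \frac{39 + L}{G + \frac{1}{\frac{1}{6} + L}}$ ($J{\left(L,G \right)} = \frac{L + 39}{G + \frac{1}{\frac{1}{6} + L}} = \frac{39 + L}{G + \frac{1}{\frac{1}{6} + L}}$)
$J{\left(l,t \right)} - 47467 = \frac{39 + 6 \left(-109\right)^{2} + 235 \left(-109\right)}{6 + 57 + 6 \cdot 57 \left(-109\right)} - 47467 = \frac{39 + 6 \cdot 11881 - 25615}{6 + 57 - 37278} - 47467 = \frac{39 + 71286 - 25615}{-37215} - 47467 = \left(- \frac{1}{37215}\right) 45710 - 47467 = - \frac{9142}{7443} - 47467 = - \frac{353306023}{7443}$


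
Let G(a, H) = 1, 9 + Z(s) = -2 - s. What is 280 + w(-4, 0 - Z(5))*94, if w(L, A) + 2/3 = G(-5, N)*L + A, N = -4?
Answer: 4036/3 ≈ 1345.3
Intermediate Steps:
Z(s) = -11 - s (Z(s) = -9 + (-2 - s) = -11 - s)
w(L, A) = -⅔ + A + L (w(L, A) = -⅔ + (1*L + A) = -⅔ + (L + A) = -⅔ + (A + L) = -⅔ + A + L)
280 + w(-4, 0 - Z(5))*94 = 280 + (-⅔ + (0 - (-11 - 1*5)) - 4)*94 = 280 + (-⅔ + (0 - (-11 - 5)) - 4)*94 = 280 + (-⅔ + (0 - 1*(-16)) - 4)*94 = 280 + (-⅔ + (0 + 16) - 4)*94 = 280 + (-⅔ + 16 - 4)*94 = 280 + (34/3)*94 = 280 + 3196/3 = 4036/3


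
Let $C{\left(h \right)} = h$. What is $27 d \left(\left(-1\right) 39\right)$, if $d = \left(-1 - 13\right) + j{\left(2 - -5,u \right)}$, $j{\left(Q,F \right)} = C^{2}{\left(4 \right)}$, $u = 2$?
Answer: $-2106$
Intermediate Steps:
$j{\left(Q,F \right)} = 16$ ($j{\left(Q,F \right)} = 4^{2} = 16$)
$d = 2$ ($d = \left(-1 - 13\right) + 16 = -14 + 16 = 2$)
$27 d \left(\left(-1\right) 39\right) = 27 \cdot 2 \left(\left(-1\right) 39\right) = 54 \left(-39\right) = -2106$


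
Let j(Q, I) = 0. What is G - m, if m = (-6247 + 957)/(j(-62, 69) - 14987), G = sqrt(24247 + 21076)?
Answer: -5290/14987 + sqrt(45323) ≈ 212.54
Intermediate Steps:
G = sqrt(45323) ≈ 212.89
m = 5290/14987 (m = (-6247 + 957)/(0 - 14987) = -5290/(-14987) = -5290*(-1/14987) = 5290/14987 ≈ 0.35297)
G - m = sqrt(45323) - 1*5290/14987 = sqrt(45323) - 5290/14987 = -5290/14987 + sqrt(45323)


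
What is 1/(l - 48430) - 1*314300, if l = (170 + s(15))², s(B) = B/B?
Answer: -6031102701/19189 ≈ -3.1430e+5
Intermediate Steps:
s(B) = 1
l = 29241 (l = (170 + 1)² = 171² = 29241)
1/(l - 48430) - 1*314300 = 1/(29241 - 48430) - 1*314300 = 1/(-19189) - 314300 = -1/19189 - 314300 = -6031102701/19189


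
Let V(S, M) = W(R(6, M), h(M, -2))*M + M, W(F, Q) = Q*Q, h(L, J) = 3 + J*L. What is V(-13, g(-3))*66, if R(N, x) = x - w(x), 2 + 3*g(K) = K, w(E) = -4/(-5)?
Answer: -40700/9 ≈ -4522.2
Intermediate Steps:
w(E) = 4/5 (w(E) = -4*(-1/5) = 4/5)
g(K) = -2/3 + K/3
R(N, x) = -4/5 + x (R(N, x) = x - 1*4/5 = x - 4/5 = -4/5 + x)
W(F, Q) = Q**2
V(S, M) = M + M*(3 - 2*M)**2 (V(S, M) = (3 - 2*M)**2*M + M = M*(3 - 2*M)**2 + M = M + M*(3 - 2*M)**2)
V(-13, g(-3))*66 = ((-2/3 + (1/3)*(-3))*(1 + (-3 + 2*(-2/3 + (1/3)*(-3)))**2))*66 = ((-2/3 - 1)*(1 + (-3 + 2*(-2/3 - 1))**2))*66 = -5*(1 + (-3 + 2*(-5/3))**2)/3*66 = -5*(1 + (-3 - 10/3)**2)/3*66 = -5*(1 + (-19/3)**2)/3*66 = -5*(1 + 361/9)/3*66 = -5/3*370/9*66 = -1850/27*66 = -40700/9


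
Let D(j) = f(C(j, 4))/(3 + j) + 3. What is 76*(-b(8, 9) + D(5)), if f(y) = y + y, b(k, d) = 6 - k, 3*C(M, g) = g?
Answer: 1216/3 ≈ 405.33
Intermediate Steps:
C(M, g) = g/3
f(y) = 2*y
D(j) = 3 + 8/(3*(3 + j)) (D(j) = (2*((1/3)*4))/(3 + j) + 3 = (2*(4/3))/(3 + j) + 3 = 8/(3*(3 + j)) + 3 = 3 + 8/(3*(3 + j)))
76*(-b(8, 9) + D(5)) = 76*(-(6 - 1*8) + (35 + 9*5)/(3*(3 + 5))) = 76*(-(6 - 8) + (1/3)*(35 + 45)/8) = 76*(-1*(-2) + (1/3)*(1/8)*80) = 76*(2 + 10/3) = 76*(16/3) = 1216/3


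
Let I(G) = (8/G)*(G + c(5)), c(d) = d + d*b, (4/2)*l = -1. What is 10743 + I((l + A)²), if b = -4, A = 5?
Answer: 290117/27 ≈ 10745.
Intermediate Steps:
l = -½ (l = (½)*(-1) = -½ ≈ -0.50000)
c(d) = -3*d (c(d) = d + d*(-4) = d - 4*d = -3*d)
I(G) = 8*(-15 + G)/G (I(G) = (8/G)*(G - 3*5) = (8/G)*(G - 15) = (8/G)*(-15 + G) = 8*(-15 + G)/G)
10743 + I((l + A)²) = 10743 + (8 - 120/(-½ + 5)²) = 10743 + (8 - 120/((9/2)²)) = 10743 + (8 - 120/81/4) = 10743 + (8 - 120*4/81) = 10743 + (8 - 160/27) = 10743 + 56/27 = 290117/27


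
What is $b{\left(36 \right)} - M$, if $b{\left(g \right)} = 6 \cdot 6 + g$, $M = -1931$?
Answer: $2003$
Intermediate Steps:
$b{\left(g \right)} = 36 + g$
$b{\left(36 \right)} - M = \left(36 + 36\right) - -1931 = 72 + 1931 = 2003$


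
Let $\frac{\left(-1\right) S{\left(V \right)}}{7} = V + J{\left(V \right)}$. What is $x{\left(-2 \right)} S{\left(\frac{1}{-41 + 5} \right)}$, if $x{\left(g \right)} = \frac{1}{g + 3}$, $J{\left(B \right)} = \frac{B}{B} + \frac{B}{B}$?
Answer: $- \frac{497}{36} \approx -13.806$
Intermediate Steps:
$J{\left(B \right)} = 2$ ($J{\left(B \right)} = 1 + 1 = 2$)
$S{\left(V \right)} = -14 - 7 V$ ($S{\left(V \right)} = - 7 \left(V + 2\right) = - 7 \left(2 + V\right) = -14 - 7 V$)
$x{\left(g \right)} = \frac{1}{3 + g}$
$x{\left(-2 \right)} S{\left(\frac{1}{-41 + 5} \right)} = \frac{-14 - \frac{7}{-41 + 5}}{3 - 2} = \frac{-14 - \frac{7}{-36}}{1} = 1 \left(-14 - - \frac{7}{36}\right) = 1 \left(-14 + \frac{7}{36}\right) = 1 \left(- \frac{497}{36}\right) = - \frac{497}{36}$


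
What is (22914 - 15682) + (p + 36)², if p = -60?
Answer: 7808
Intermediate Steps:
(22914 - 15682) + (p + 36)² = (22914 - 15682) + (-60 + 36)² = 7232 + (-24)² = 7232 + 576 = 7808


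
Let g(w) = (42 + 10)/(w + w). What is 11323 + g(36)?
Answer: 203827/18 ≈ 11324.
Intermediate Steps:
g(w) = 26/w (g(w) = 52/((2*w)) = 52*(1/(2*w)) = 26/w)
11323 + g(36) = 11323 + 26/36 = 11323 + 26*(1/36) = 11323 + 13/18 = 203827/18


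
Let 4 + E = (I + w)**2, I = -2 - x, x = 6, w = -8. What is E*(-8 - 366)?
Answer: -94248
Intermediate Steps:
I = -8 (I = -2 - 1*6 = -2 - 6 = -8)
E = 252 (E = -4 + (-8 - 8)**2 = -4 + (-16)**2 = -4 + 256 = 252)
E*(-8 - 366) = 252*(-8 - 366) = 252*(-374) = -94248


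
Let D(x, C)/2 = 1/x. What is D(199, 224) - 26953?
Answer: -5363645/199 ≈ -26953.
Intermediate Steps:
D(x, C) = 2/x
D(199, 224) - 26953 = 2/199 - 26953 = -5363645/199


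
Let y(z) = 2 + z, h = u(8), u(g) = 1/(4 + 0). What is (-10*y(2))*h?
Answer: -10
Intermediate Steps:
u(g) = 1/4
h = 1/4 ≈ 0.25000
(-10*y(2))*h = -10*(2 + 2)*(1/4) = -10*4*(1/4) = -40*1/4 = -10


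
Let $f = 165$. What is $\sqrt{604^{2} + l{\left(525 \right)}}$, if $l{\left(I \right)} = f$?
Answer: $\sqrt{364981} \approx 604.14$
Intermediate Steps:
$l{\left(I \right)} = 165$
$\sqrt{604^{2} + l{\left(525 \right)}} = \sqrt{604^{2} + 165} = \sqrt{364816 + 165} = \sqrt{364981}$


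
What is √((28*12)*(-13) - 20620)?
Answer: 2*I*√6247 ≈ 158.08*I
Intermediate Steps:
√((28*12)*(-13) - 20620) = √(336*(-13) - 20620) = √(-4368 - 20620) = √(-24988) = 2*I*√6247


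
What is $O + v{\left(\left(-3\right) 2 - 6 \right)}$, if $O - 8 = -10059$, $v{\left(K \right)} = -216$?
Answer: $-10267$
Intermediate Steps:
$O = -10051$ ($O = 8 - 10059 = -10051$)
$O + v{\left(\left(-3\right) 2 - 6 \right)} = -10051 - 216 = -10267$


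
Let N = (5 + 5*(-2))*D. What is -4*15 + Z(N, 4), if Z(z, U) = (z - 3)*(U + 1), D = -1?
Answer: -50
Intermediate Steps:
N = 5 (N = (5 + 5*(-2))*(-1) = (5 - 10)*(-1) = -5*(-1) = 5)
Z(z, U) = (1 + U)*(-3 + z) (Z(z, U) = (-3 + z)*(1 + U) = (1 + U)*(-3 + z))
-4*15 + Z(N, 4) = -4*15 + (-3 + 5 - 3*4 + 4*5) = -60 + (-3 + 5 - 12 + 20) = -60 + 10 = -50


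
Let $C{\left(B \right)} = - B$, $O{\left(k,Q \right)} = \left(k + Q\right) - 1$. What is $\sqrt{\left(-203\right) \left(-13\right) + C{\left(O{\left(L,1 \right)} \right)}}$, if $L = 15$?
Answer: $8 \sqrt{41} \approx 51.225$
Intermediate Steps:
$O{\left(k,Q \right)} = -1 + Q + k$ ($O{\left(k,Q \right)} = \left(Q + k\right) - 1 = -1 + Q + k$)
$\sqrt{\left(-203\right) \left(-13\right) + C{\left(O{\left(L,1 \right)} \right)}} = \sqrt{\left(-203\right) \left(-13\right) - \left(-1 + 1 + 15\right)} = \sqrt{2639 - 15} = \sqrt{2624} = 8 \sqrt{41}$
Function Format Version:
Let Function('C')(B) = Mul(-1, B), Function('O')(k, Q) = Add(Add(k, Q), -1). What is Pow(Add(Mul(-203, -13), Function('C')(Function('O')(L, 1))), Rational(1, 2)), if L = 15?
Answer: Mul(8, Pow(41, Rational(1, 2))) ≈ 51.225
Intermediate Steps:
Function('O')(k, Q) = Add(-1, Q, k) (Function('O')(k, Q) = Add(Add(Q, k), -1) = Add(-1, Q, k))
Pow(Add(Mul(-203, -13), Function('C')(Function('O')(L, 1))), Rational(1, 2)) = Pow(Add(Mul(-203, -13), Mul(-1, Add(-1, 1, 15))), Rational(1, 2)) = Pow(Add(2639, Mul(-1, 15)), Rational(1, 2)) = Pow(Add(2639, -15), Rational(1, 2)) = Pow(2624, Rational(1, 2)) = Mul(8, Pow(41, Rational(1, 2)))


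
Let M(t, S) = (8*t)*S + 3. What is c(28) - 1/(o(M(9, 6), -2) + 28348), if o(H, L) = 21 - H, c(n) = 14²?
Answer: 5475063/27934 ≈ 196.00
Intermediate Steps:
M(t, S) = 3 + 8*S*t (M(t, S) = 8*S*t + 3 = 3 + 8*S*t)
c(n) = 196
c(28) - 1/(o(M(9, 6), -2) + 28348) = 196 - 1/((21 - (3 + 8*6*9)) + 28348) = 196 - 1/((21 - (3 + 432)) + 28348) = 196 - 1/((21 - 1*435) + 28348) = 196 - 1/((21 - 435) + 28348) = 196 - 1/(-414 + 28348) = 196 - 1/27934 = 5475063/27934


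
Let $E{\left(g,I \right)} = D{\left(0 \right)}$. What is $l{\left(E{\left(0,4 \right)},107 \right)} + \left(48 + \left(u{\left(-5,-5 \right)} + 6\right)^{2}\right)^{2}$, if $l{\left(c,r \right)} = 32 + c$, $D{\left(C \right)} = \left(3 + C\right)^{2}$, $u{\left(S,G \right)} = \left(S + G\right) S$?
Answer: $10137897$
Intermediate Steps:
$u{\left(S,G \right)} = S \left(G + S\right)$ ($u{\left(S,G \right)} = \left(G + S\right) S = S \left(G + S\right)$)
$E{\left(g,I \right)} = 9$ ($E{\left(g,I \right)} = \left(3 + 0\right)^{2} = 3^{2} = 9$)
$l{\left(E{\left(0,4 \right)},107 \right)} + \left(48 + \left(u{\left(-5,-5 \right)} + 6\right)^{2}\right)^{2} = \left(32 + 9\right) + \left(48 + \left(- 5 \left(-5 - 5\right) + 6\right)^{2}\right)^{2} = 41 + \left(48 + \left(\left(-5\right) \left(-10\right) + 6\right)^{2}\right)^{2} = 41 + \left(48 + \left(50 + 6\right)^{2}\right)^{2} = 41 + \left(48 + 56^{2}\right)^{2} = 41 + \left(48 + 3136\right)^{2} = 41 + 3184^{2} = 41 + 10137856 = 10137897$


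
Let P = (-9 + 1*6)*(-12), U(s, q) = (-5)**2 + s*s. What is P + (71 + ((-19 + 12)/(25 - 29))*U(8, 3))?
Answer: 1051/4 ≈ 262.75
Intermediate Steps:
U(s, q) = 25 + s**2
P = 36 (P = (-9 + 6)*(-12) = -3*(-12) = 36)
P + (71 + ((-19 + 12)/(25 - 29))*U(8, 3)) = 36 + (71 + ((-19 + 12)/(25 - 29))*(25 + 8**2)) = 36 + (71 + (-7/(-4))*(25 + 64)) = 36 + (71 - 7*(-1/4)*89) = 36 + (71 + (7/4)*89) = 36 + (71 + 623/4) = 36 + 907/4 = 1051/4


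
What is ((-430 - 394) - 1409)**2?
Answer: 4986289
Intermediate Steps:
((-430 - 394) - 1409)**2 = (-824 - 1409)**2 = (-2233)**2 = 4986289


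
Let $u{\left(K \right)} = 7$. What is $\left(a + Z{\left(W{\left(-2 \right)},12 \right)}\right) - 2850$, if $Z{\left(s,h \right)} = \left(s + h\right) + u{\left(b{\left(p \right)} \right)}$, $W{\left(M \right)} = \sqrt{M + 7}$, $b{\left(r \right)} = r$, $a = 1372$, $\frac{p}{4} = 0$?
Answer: $-1459 + \sqrt{5} \approx -1456.8$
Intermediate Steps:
$p = 0$ ($p = 4 \cdot 0 = 0$)
$W{\left(M \right)} = \sqrt{7 + M}$
$Z{\left(s,h \right)} = 7 + h + s$ ($Z{\left(s,h \right)} = \left(s + h\right) + 7 = \left(h + s\right) + 7 = 7 + h + s$)
$\left(a + Z{\left(W{\left(-2 \right)},12 \right)}\right) - 2850 = \left(1372 + \left(7 + 12 + \sqrt{7 - 2}\right)\right) - 2850 = \left(1372 + \left(7 + 12 + \sqrt{5}\right)\right) - 2850 = \left(1372 + \left(19 + \sqrt{5}\right)\right) - 2850 = \left(1391 + \sqrt{5}\right) - 2850 = -1459 + \sqrt{5}$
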